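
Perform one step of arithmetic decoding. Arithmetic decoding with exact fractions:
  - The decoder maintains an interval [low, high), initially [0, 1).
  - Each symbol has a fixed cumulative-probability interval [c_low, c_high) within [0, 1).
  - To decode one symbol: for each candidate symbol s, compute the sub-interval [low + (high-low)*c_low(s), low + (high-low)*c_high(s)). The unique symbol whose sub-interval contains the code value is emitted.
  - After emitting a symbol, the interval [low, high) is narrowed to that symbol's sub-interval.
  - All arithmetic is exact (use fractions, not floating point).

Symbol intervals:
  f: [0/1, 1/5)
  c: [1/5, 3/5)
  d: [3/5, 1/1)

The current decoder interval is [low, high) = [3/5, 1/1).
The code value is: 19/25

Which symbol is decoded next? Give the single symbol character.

Interval width = high − low = 1/1 − 3/5 = 2/5
Scaled code = (code − low) / width = (19/25 − 3/5) / 2/5 = 2/5
  f: [0/1, 1/5) 
  c: [1/5, 3/5) ← scaled code falls here ✓
  d: [3/5, 1/1) 

Answer: c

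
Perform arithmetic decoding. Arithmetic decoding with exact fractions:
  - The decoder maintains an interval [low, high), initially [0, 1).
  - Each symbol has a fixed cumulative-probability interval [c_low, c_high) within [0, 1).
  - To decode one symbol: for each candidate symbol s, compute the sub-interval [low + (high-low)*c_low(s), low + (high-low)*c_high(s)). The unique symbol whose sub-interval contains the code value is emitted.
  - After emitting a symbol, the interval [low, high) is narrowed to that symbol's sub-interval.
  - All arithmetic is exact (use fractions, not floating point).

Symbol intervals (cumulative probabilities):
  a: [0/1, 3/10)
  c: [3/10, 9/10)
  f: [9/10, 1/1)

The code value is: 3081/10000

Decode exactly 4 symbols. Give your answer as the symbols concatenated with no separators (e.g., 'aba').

Answer: caaa

Derivation:
Step 1: interval [0/1, 1/1), width = 1/1 - 0/1 = 1/1
  'a': [0/1 + 1/1*0/1, 0/1 + 1/1*3/10) = [0/1, 3/10)
  'c': [0/1 + 1/1*3/10, 0/1 + 1/1*9/10) = [3/10, 9/10) <- contains code 3081/10000
  'f': [0/1 + 1/1*9/10, 0/1 + 1/1*1/1) = [9/10, 1/1)
  emit 'c', narrow to [3/10, 9/10)
Step 2: interval [3/10, 9/10), width = 9/10 - 3/10 = 3/5
  'a': [3/10 + 3/5*0/1, 3/10 + 3/5*3/10) = [3/10, 12/25) <- contains code 3081/10000
  'c': [3/10 + 3/5*3/10, 3/10 + 3/5*9/10) = [12/25, 21/25)
  'f': [3/10 + 3/5*9/10, 3/10 + 3/5*1/1) = [21/25, 9/10)
  emit 'a', narrow to [3/10, 12/25)
Step 3: interval [3/10, 12/25), width = 12/25 - 3/10 = 9/50
  'a': [3/10 + 9/50*0/1, 3/10 + 9/50*3/10) = [3/10, 177/500) <- contains code 3081/10000
  'c': [3/10 + 9/50*3/10, 3/10 + 9/50*9/10) = [177/500, 231/500)
  'f': [3/10 + 9/50*9/10, 3/10 + 9/50*1/1) = [231/500, 12/25)
  emit 'a', narrow to [3/10, 177/500)
Step 4: interval [3/10, 177/500), width = 177/500 - 3/10 = 27/500
  'a': [3/10 + 27/500*0/1, 3/10 + 27/500*3/10) = [3/10, 1581/5000) <- contains code 3081/10000
  'c': [3/10 + 27/500*3/10, 3/10 + 27/500*9/10) = [1581/5000, 1743/5000)
  'f': [3/10 + 27/500*9/10, 3/10 + 27/500*1/1) = [1743/5000, 177/500)
  emit 'a', narrow to [3/10, 1581/5000)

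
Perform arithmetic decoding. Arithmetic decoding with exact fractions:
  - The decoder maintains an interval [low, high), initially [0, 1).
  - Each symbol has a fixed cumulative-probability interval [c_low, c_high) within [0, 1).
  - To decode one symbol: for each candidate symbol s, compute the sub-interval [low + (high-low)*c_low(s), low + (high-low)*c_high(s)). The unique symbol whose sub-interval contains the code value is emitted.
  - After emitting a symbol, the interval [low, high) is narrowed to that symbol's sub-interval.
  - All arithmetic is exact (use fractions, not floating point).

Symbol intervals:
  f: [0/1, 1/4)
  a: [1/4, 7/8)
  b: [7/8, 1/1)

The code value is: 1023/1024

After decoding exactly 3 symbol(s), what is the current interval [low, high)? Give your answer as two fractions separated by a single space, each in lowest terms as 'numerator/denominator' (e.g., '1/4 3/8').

Step 1: interval [0/1, 1/1), width = 1/1 - 0/1 = 1/1
  'f': [0/1 + 1/1*0/1, 0/1 + 1/1*1/4) = [0/1, 1/4)
  'a': [0/1 + 1/1*1/4, 0/1 + 1/1*7/8) = [1/4, 7/8)
  'b': [0/1 + 1/1*7/8, 0/1 + 1/1*1/1) = [7/8, 1/1) <- contains code 1023/1024
  emit 'b', narrow to [7/8, 1/1)
Step 2: interval [7/8, 1/1), width = 1/1 - 7/8 = 1/8
  'f': [7/8 + 1/8*0/1, 7/8 + 1/8*1/4) = [7/8, 29/32)
  'a': [7/8 + 1/8*1/4, 7/8 + 1/8*7/8) = [29/32, 63/64)
  'b': [7/8 + 1/8*7/8, 7/8 + 1/8*1/1) = [63/64, 1/1) <- contains code 1023/1024
  emit 'b', narrow to [63/64, 1/1)
Step 3: interval [63/64, 1/1), width = 1/1 - 63/64 = 1/64
  'f': [63/64 + 1/64*0/1, 63/64 + 1/64*1/4) = [63/64, 253/256)
  'a': [63/64 + 1/64*1/4, 63/64 + 1/64*7/8) = [253/256, 511/512)
  'b': [63/64 + 1/64*7/8, 63/64 + 1/64*1/1) = [511/512, 1/1) <- contains code 1023/1024
  emit 'b', narrow to [511/512, 1/1)

Answer: 511/512 1/1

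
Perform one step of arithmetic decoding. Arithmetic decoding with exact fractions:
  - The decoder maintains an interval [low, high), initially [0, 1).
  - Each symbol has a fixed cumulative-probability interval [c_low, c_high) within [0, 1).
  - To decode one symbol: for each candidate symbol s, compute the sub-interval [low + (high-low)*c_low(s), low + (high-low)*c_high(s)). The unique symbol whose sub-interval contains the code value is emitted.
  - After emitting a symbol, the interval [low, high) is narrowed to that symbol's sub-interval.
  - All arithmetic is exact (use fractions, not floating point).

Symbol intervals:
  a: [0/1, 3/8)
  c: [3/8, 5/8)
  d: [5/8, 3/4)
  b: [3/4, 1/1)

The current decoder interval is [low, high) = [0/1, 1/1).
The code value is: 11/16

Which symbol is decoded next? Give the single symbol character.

Answer: d

Derivation:
Interval width = high − low = 1/1 − 0/1 = 1/1
Scaled code = (code − low) / width = (11/16 − 0/1) / 1/1 = 11/16
  a: [0/1, 3/8) 
  c: [3/8, 5/8) 
  d: [5/8, 3/4) ← scaled code falls here ✓
  b: [3/4, 1/1) 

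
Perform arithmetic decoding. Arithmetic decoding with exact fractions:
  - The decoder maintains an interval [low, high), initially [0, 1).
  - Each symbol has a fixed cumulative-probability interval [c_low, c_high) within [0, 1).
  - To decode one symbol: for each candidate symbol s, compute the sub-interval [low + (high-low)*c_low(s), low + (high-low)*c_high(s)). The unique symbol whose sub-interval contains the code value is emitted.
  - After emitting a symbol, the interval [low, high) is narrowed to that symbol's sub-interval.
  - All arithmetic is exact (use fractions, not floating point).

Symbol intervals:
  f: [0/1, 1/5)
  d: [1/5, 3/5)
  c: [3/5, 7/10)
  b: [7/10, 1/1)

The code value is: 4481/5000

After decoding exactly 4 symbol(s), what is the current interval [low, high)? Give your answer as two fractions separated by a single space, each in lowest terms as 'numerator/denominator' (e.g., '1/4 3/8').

Step 1: interval [0/1, 1/1), width = 1/1 - 0/1 = 1/1
  'f': [0/1 + 1/1*0/1, 0/1 + 1/1*1/5) = [0/1, 1/5)
  'd': [0/1 + 1/1*1/5, 0/1 + 1/1*3/5) = [1/5, 3/5)
  'c': [0/1 + 1/1*3/5, 0/1 + 1/1*7/10) = [3/5, 7/10)
  'b': [0/1 + 1/1*7/10, 0/1 + 1/1*1/1) = [7/10, 1/1) <- contains code 4481/5000
  emit 'b', narrow to [7/10, 1/1)
Step 2: interval [7/10, 1/1), width = 1/1 - 7/10 = 3/10
  'f': [7/10 + 3/10*0/1, 7/10 + 3/10*1/5) = [7/10, 19/25)
  'd': [7/10 + 3/10*1/5, 7/10 + 3/10*3/5) = [19/25, 22/25)
  'c': [7/10 + 3/10*3/5, 7/10 + 3/10*7/10) = [22/25, 91/100) <- contains code 4481/5000
  'b': [7/10 + 3/10*7/10, 7/10 + 3/10*1/1) = [91/100, 1/1)
  emit 'c', narrow to [22/25, 91/100)
Step 3: interval [22/25, 91/100), width = 91/100 - 22/25 = 3/100
  'f': [22/25 + 3/100*0/1, 22/25 + 3/100*1/5) = [22/25, 443/500)
  'd': [22/25 + 3/100*1/5, 22/25 + 3/100*3/5) = [443/500, 449/500) <- contains code 4481/5000
  'c': [22/25 + 3/100*3/5, 22/25 + 3/100*7/10) = [449/500, 901/1000)
  'b': [22/25 + 3/100*7/10, 22/25 + 3/100*1/1) = [901/1000, 91/100)
  emit 'd', narrow to [443/500, 449/500)
Step 4: interval [443/500, 449/500), width = 449/500 - 443/500 = 3/250
  'f': [443/500 + 3/250*0/1, 443/500 + 3/250*1/5) = [443/500, 2221/2500)
  'd': [443/500 + 3/250*1/5, 443/500 + 3/250*3/5) = [2221/2500, 2233/2500)
  'c': [443/500 + 3/250*3/5, 443/500 + 3/250*7/10) = [2233/2500, 559/625)
  'b': [443/500 + 3/250*7/10, 443/500 + 3/250*1/1) = [559/625, 449/500) <- contains code 4481/5000
  emit 'b', narrow to [559/625, 449/500)

Answer: 559/625 449/500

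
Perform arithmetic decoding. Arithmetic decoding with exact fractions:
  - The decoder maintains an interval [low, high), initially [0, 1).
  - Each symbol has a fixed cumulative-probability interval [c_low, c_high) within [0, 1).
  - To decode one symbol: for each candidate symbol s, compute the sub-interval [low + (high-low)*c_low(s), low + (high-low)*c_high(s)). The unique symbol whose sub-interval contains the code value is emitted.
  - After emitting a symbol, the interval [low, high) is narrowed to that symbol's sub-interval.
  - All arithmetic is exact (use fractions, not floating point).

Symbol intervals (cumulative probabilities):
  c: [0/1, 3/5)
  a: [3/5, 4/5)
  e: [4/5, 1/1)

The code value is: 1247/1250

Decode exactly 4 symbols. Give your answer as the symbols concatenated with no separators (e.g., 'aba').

Answer: eeea

Derivation:
Step 1: interval [0/1, 1/1), width = 1/1 - 0/1 = 1/1
  'c': [0/1 + 1/1*0/1, 0/1 + 1/1*3/5) = [0/1, 3/5)
  'a': [0/1 + 1/1*3/5, 0/1 + 1/1*4/5) = [3/5, 4/5)
  'e': [0/1 + 1/1*4/5, 0/1 + 1/1*1/1) = [4/5, 1/1) <- contains code 1247/1250
  emit 'e', narrow to [4/5, 1/1)
Step 2: interval [4/5, 1/1), width = 1/1 - 4/5 = 1/5
  'c': [4/5 + 1/5*0/1, 4/5 + 1/5*3/5) = [4/5, 23/25)
  'a': [4/5 + 1/5*3/5, 4/5 + 1/5*4/5) = [23/25, 24/25)
  'e': [4/5 + 1/5*4/5, 4/5 + 1/5*1/1) = [24/25, 1/1) <- contains code 1247/1250
  emit 'e', narrow to [24/25, 1/1)
Step 3: interval [24/25, 1/1), width = 1/1 - 24/25 = 1/25
  'c': [24/25 + 1/25*0/1, 24/25 + 1/25*3/5) = [24/25, 123/125)
  'a': [24/25 + 1/25*3/5, 24/25 + 1/25*4/5) = [123/125, 124/125)
  'e': [24/25 + 1/25*4/5, 24/25 + 1/25*1/1) = [124/125, 1/1) <- contains code 1247/1250
  emit 'e', narrow to [124/125, 1/1)
Step 4: interval [124/125, 1/1), width = 1/1 - 124/125 = 1/125
  'c': [124/125 + 1/125*0/1, 124/125 + 1/125*3/5) = [124/125, 623/625)
  'a': [124/125 + 1/125*3/5, 124/125 + 1/125*4/5) = [623/625, 624/625) <- contains code 1247/1250
  'e': [124/125 + 1/125*4/5, 124/125 + 1/125*1/1) = [624/625, 1/1)
  emit 'a', narrow to [623/625, 624/625)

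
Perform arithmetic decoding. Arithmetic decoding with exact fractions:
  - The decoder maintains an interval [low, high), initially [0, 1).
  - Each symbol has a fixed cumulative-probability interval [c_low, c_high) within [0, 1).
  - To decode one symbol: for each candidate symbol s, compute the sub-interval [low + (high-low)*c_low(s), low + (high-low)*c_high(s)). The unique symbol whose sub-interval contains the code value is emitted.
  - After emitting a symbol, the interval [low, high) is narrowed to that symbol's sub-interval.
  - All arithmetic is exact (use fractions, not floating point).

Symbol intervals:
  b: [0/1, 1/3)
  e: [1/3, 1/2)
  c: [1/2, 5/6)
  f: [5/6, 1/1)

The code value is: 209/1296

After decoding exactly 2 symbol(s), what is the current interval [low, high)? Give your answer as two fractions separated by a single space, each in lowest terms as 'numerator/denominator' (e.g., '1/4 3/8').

Answer: 1/9 1/6

Derivation:
Step 1: interval [0/1, 1/1), width = 1/1 - 0/1 = 1/1
  'b': [0/1 + 1/1*0/1, 0/1 + 1/1*1/3) = [0/1, 1/3) <- contains code 209/1296
  'e': [0/1 + 1/1*1/3, 0/1 + 1/1*1/2) = [1/3, 1/2)
  'c': [0/1 + 1/1*1/2, 0/1 + 1/1*5/6) = [1/2, 5/6)
  'f': [0/1 + 1/1*5/6, 0/1 + 1/1*1/1) = [5/6, 1/1)
  emit 'b', narrow to [0/1, 1/3)
Step 2: interval [0/1, 1/3), width = 1/3 - 0/1 = 1/3
  'b': [0/1 + 1/3*0/1, 0/1 + 1/3*1/3) = [0/1, 1/9)
  'e': [0/1 + 1/3*1/3, 0/1 + 1/3*1/2) = [1/9, 1/6) <- contains code 209/1296
  'c': [0/1 + 1/3*1/2, 0/1 + 1/3*5/6) = [1/6, 5/18)
  'f': [0/1 + 1/3*5/6, 0/1 + 1/3*1/1) = [5/18, 1/3)
  emit 'e', narrow to [1/9, 1/6)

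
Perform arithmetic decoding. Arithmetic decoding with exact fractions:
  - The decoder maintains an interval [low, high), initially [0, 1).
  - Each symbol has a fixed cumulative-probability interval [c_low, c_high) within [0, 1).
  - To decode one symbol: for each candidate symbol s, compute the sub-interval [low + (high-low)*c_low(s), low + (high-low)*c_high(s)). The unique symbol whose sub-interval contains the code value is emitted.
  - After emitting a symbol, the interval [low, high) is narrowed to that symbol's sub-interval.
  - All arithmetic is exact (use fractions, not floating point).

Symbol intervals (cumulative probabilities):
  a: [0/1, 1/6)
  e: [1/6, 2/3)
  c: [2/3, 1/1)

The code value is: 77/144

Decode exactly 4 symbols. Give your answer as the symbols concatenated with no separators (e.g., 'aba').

Answer: ecea

Derivation:
Step 1: interval [0/1, 1/1), width = 1/1 - 0/1 = 1/1
  'a': [0/1 + 1/1*0/1, 0/1 + 1/1*1/6) = [0/1, 1/6)
  'e': [0/1 + 1/1*1/6, 0/1 + 1/1*2/3) = [1/6, 2/3) <- contains code 77/144
  'c': [0/1 + 1/1*2/3, 0/1 + 1/1*1/1) = [2/3, 1/1)
  emit 'e', narrow to [1/6, 2/3)
Step 2: interval [1/6, 2/3), width = 2/3 - 1/6 = 1/2
  'a': [1/6 + 1/2*0/1, 1/6 + 1/2*1/6) = [1/6, 1/4)
  'e': [1/6 + 1/2*1/6, 1/6 + 1/2*2/3) = [1/4, 1/2)
  'c': [1/6 + 1/2*2/3, 1/6 + 1/2*1/1) = [1/2, 2/3) <- contains code 77/144
  emit 'c', narrow to [1/2, 2/3)
Step 3: interval [1/2, 2/3), width = 2/3 - 1/2 = 1/6
  'a': [1/2 + 1/6*0/1, 1/2 + 1/6*1/6) = [1/2, 19/36)
  'e': [1/2 + 1/6*1/6, 1/2 + 1/6*2/3) = [19/36, 11/18) <- contains code 77/144
  'c': [1/2 + 1/6*2/3, 1/2 + 1/6*1/1) = [11/18, 2/3)
  emit 'e', narrow to [19/36, 11/18)
Step 4: interval [19/36, 11/18), width = 11/18 - 19/36 = 1/12
  'a': [19/36 + 1/12*0/1, 19/36 + 1/12*1/6) = [19/36, 13/24) <- contains code 77/144
  'e': [19/36 + 1/12*1/6, 19/36 + 1/12*2/3) = [13/24, 7/12)
  'c': [19/36 + 1/12*2/3, 19/36 + 1/12*1/1) = [7/12, 11/18)
  emit 'a', narrow to [19/36, 13/24)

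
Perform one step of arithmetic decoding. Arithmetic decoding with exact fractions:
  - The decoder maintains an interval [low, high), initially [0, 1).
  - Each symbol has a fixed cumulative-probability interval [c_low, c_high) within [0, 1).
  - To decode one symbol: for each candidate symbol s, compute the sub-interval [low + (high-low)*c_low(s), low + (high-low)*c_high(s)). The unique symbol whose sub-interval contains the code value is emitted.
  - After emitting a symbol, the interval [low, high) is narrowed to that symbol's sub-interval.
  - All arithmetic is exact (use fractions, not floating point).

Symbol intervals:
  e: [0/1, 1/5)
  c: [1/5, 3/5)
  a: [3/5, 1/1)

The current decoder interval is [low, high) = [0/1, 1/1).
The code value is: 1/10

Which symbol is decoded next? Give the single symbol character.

Answer: e

Derivation:
Interval width = high − low = 1/1 − 0/1 = 1/1
Scaled code = (code − low) / width = (1/10 − 0/1) / 1/1 = 1/10
  e: [0/1, 1/5) ← scaled code falls here ✓
  c: [1/5, 3/5) 
  a: [3/5, 1/1) 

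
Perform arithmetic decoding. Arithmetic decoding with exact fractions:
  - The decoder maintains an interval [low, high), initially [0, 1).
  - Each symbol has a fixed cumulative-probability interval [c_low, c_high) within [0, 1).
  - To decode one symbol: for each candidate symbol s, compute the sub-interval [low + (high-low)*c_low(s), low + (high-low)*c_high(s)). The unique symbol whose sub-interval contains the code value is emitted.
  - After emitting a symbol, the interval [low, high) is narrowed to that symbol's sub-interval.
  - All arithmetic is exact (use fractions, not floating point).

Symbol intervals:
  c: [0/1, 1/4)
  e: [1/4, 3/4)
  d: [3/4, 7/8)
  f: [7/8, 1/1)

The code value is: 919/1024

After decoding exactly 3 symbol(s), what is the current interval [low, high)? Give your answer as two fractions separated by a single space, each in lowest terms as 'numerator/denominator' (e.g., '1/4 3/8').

Answer: 113/128 115/128

Derivation:
Step 1: interval [0/1, 1/1), width = 1/1 - 0/1 = 1/1
  'c': [0/1 + 1/1*0/1, 0/1 + 1/1*1/4) = [0/1, 1/4)
  'e': [0/1 + 1/1*1/4, 0/1 + 1/1*3/4) = [1/4, 3/4)
  'd': [0/1 + 1/1*3/4, 0/1 + 1/1*7/8) = [3/4, 7/8)
  'f': [0/1 + 1/1*7/8, 0/1 + 1/1*1/1) = [7/8, 1/1) <- contains code 919/1024
  emit 'f', narrow to [7/8, 1/1)
Step 2: interval [7/8, 1/1), width = 1/1 - 7/8 = 1/8
  'c': [7/8 + 1/8*0/1, 7/8 + 1/8*1/4) = [7/8, 29/32) <- contains code 919/1024
  'e': [7/8 + 1/8*1/4, 7/8 + 1/8*3/4) = [29/32, 31/32)
  'd': [7/8 + 1/8*3/4, 7/8 + 1/8*7/8) = [31/32, 63/64)
  'f': [7/8 + 1/8*7/8, 7/8 + 1/8*1/1) = [63/64, 1/1)
  emit 'c', narrow to [7/8, 29/32)
Step 3: interval [7/8, 29/32), width = 29/32 - 7/8 = 1/32
  'c': [7/8 + 1/32*0/1, 7/8 + 1/32*1/4) = [7/8, 113/128)
  'e': [7/8 + 1/32*1/4, 7/8 + 1/32*3/4) = [113/128, 115/128) <- contains code 919/1024
  'd': [7/8 + 1/32*3/4, 7/8 + 1/32*7/8) = [115/128, 231/256)
  'f': [7/8 + 1/32*7/8, 7/8 + 1/32*1/1) = [231/256, 29/32)
  emit 'e', narrow to [113/128, 115/128)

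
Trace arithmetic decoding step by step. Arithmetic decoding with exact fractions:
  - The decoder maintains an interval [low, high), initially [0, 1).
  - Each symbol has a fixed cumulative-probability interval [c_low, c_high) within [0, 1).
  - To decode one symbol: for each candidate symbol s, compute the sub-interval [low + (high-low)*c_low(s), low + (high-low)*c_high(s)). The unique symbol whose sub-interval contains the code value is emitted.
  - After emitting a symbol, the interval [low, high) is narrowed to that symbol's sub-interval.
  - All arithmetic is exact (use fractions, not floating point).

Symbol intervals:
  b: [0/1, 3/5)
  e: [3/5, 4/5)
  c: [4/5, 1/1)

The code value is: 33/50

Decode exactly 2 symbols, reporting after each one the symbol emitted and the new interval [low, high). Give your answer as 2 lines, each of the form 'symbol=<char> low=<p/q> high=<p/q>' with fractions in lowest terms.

Step 1: interval [0/1, 1/1), width = 1/1 - 0/1 = 1/1
  'b': [0/1 + 1/1*0/1, 0/1 + 1/1*3/5) = [0/1, 3/5)
  'e': [0/1 + 1/1*3/5, 0/1 + 1/1*4/5) = [3/5, 4/5) <- contains code 33/50
  'c': [0/1 + 1/1*4/5, 0/1 + 1/1*1/1) = [4/5, 1/1)
  emit 'e', narrow to [3/5, 4/5)
Step 2: interval [3/5, 4/5), width = 4/5 - 3/5 = 1/5
  'b': [3/5 + 1/5*0/1, 3/5 + 1/5*3/5) = [3/5, 18/25) <- contains code 33/50
  'e': [3/5 + 1/5*3/5, 3/5 + 1/5*4/5) = [18/25, 19/25)
  'c': [3/5 + 1/5*4/5, 3/5 + 1/5*1/1) = [19/25, 4/5)
  emit 'b', narrow to [3/5, 18/25)

Answer: symbol=e low=3/5 high=4/5
symbol=b low=3/5 high=18/25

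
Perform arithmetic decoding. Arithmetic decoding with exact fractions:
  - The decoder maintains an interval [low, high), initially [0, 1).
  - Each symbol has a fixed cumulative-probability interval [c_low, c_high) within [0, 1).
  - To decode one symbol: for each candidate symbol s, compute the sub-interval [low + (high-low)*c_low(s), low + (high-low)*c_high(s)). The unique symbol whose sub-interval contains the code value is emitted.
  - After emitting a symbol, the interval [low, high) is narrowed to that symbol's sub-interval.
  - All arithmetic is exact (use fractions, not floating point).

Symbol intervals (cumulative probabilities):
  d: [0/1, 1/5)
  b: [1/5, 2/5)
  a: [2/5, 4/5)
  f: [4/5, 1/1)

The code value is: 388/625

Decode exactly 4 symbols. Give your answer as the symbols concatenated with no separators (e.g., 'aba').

Answer: aabf

Derivation:
Step 1: interval [0/1, 1/1), width = 1/1 - 0/1 = 1/1
  'd': [0/1 + 1/1*0/1, 0/1 + 1/1*1/5) = [0/1, 1/5)
  'b': [0/1 + 1/1*1/5, 0/1 + 1/1*2/5) = [1/5, 2/5)
  'a': [0/1 + 1/1*2/5, 0/1 + 1/1*4/5) = [2/5, 4/5) <- contains code 388/625
  'f': [0/1 + 1/1*4/5, 0/1 + 1/1*1/1) = [4/5, 1/1)
  emit 'a', narrow to [2/5, 4/5)
Step 2: interval [2/5, 4/5), width = 4/5 - 2/5 = 2/5
  'd': [2/5 + 2/5*0/1, 2/5 + 2/5*1/5) = [2/5, 12/25)
  'b': [2/5 + 2/5*1/5, 2/5 + 2/5*2/5) = [12/25, 14/25)
  'a': [2/5 + 2/5*2/5, 2/5 + 2/5*4/5) = [14/25, 18/25) <- contains code 388/625
  'f': [2/5 + 2/5*4/5, 2/5 + 2/5*1/1) = [18/25, 4/5)
  emit 'a', narrow to [14/25, 18/25)
Step 3: interval [14/25, 18/25), width = 18/25 - 14/25 = 4/25
  'd': [14/25 + 4/25*0/1, 14/25 + 4/25*1/5) = [14/25, 74/125)
  'b': [14/25 + 4/25*1/5, 14/25 + 4/25*2/5) = [74/125, 78/125) <- contains code 388/625
  'a': [14/25 + 4/25*2/5, 14/25 + 4/25*4/5) = [78/125, 86/125)
  'f': [14/25 + 4/25*4/5, 14/25 + 4/25*1/1) = [86/125, 18/25)
  emit 'b', narrow to [74/125, 78/125)
Step 4: interval [74/125, 78/125), width = 78/125 - 74/125 = 4/125
  'd': [74/125 + 4/125*0/1, 74/125 + 4/125*1/5) = [74/125, 374/625)
  'b': [74/125 + 4/125*1/5, 74/125 + 4/125*2/5) = [374/625, 378/625)
  'a': [74/125 + 4/125*2/5, 74/125 + 4/125*4/5) = [378/625, 386/625)
  'f': [74/125 + 4/125*4/5, 74/125 + 4/125*1/1) = [386/625, 78/125) <- contains code 388/625
  emit 'f', narrow to [386/625, 78/125)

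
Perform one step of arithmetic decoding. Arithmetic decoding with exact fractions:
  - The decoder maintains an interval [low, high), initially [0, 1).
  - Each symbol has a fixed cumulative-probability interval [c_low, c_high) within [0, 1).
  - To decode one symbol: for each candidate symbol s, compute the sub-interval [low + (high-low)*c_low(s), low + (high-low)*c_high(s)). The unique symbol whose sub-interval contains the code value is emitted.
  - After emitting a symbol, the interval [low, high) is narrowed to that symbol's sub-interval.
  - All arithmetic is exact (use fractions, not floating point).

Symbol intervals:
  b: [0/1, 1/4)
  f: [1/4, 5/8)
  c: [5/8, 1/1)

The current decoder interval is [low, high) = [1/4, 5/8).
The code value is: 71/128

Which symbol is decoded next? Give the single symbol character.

Interval width = high − low = 5/8 − 1/4 = 3/8
Scaled code = (code − low) / width = (71/128 − 1/4) / 3/8 = 13/16
  b: [0/1, 1/4) 
  f: [1/4, 5/8) 
  c: [5/8, 1/1) ← scaled code falls here ✓

Answer: c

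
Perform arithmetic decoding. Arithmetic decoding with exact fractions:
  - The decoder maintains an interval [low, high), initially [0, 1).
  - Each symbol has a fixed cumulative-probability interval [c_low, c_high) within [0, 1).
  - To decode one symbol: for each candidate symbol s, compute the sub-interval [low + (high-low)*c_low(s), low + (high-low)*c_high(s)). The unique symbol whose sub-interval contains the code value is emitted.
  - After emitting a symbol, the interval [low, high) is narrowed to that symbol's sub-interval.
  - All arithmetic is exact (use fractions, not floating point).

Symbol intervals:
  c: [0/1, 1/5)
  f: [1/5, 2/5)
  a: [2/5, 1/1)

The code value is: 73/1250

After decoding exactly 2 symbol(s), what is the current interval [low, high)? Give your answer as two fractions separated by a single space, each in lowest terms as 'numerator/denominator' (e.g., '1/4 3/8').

Step 1: interval [0/1, 1/1), width = 1/1 - 0/1 = 1/1
  'c': [0/1 + 1/1*0/1, 0/1 + 1/1*1/5) = [0/1, 1/5) <- contains code 73/1250
  'f': [0/1 + 1/1*1/5, 0/1 + 1/1*2/5) = [1/5, 2/5)
  'a': [0/1 + 1/1*2/5, 0/1 + 1/1*1/1) = [2/5, 1/1)
  emit 'c', narrow to [0/1, 1/5)
Step 2: interval [0/1, 1/5), width = 1/5 - 0/1 = 1/5
  'c': [0/1 + 1/5*0/1, 0/1 + 1/5*1/5) = [0/1, 1/25)
  'f': [0/1 + 1/5*1/5, 0/1 + 1/5*2/5) = [1/25, 2/25) <- contains code 73/1250
  'a': [0/1 + 1/5*2/5, 0/1 + 1/5*1/1) = [2/25, 1/5)
  emit 'f', narrow to [1/25, 2/25)

Answer: 1/25 2/25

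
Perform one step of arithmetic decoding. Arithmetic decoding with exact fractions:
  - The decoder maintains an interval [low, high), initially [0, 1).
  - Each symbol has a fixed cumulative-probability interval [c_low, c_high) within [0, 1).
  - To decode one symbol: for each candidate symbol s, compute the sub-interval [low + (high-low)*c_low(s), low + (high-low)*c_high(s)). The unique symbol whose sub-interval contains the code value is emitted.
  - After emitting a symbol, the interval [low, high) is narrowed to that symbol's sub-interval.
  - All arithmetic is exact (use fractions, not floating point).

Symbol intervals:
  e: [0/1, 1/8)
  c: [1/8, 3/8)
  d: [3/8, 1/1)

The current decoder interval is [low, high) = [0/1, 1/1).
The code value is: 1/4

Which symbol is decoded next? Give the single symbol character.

Answer: c

Derivation:
Interval width = high − low = 1/1 − 0/1 = 1/1
Scaled code = (code − low) / width = (1/4 − 0/1) / 1/1 = 1/4
  e: [0/1, 1/8) 
  c: [1/8, 3/8) ← scaled code falls here ✓
  d: [3/8, 1/1) 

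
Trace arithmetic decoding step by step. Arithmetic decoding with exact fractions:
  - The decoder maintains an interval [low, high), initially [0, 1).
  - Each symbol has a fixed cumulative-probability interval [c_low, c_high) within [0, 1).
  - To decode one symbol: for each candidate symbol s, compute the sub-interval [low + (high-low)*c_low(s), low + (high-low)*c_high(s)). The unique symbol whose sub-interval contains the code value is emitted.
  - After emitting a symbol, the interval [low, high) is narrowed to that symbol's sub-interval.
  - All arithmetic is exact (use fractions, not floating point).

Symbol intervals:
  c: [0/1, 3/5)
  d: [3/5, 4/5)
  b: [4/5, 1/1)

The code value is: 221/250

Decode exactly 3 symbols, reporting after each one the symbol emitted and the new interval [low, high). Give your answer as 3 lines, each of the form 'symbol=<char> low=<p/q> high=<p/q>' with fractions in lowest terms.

Answer: symbol=b low=4/5 high=1/1
symbol=c low=4/5 high=23/25
symbol=d low=109/125 high=112/125

Derivation:
Step 1: interval [0/1, 1/1), width = 1/1 - 0/1 = 1/1
  'c': [0/1 + 1/1*0/1, 0/1 + 1/1*3/5) = [0/1, 3/5)
  'd': [0/1 + 1/1*3/5, 0/1 + 1/1*4/5) = [3/5, 4/5)
  'b': [0/1 + 1/1*4/5, 0/1 + 1/1*1/1) = [4/5, 1/1) <- contains code 221/250
  emit 'b', narrow to [4/5, 1/1)
Step 2: interval [4/5, 1/1), width = 1/1 - 4/5 = 1/5
  'c': [4/5 + 1/5*0/1, 4/5 + 1/5*3/5) = [4/5, 23/25) <- contains code 221/250
  'd': [4/5 + 1/5*3/5, 4/5 + 1/5*4/5) = [23/25, 24/25)
  'b': [4/5 + 1/5*4/5, 4/5 + 1/5*1/1) = [24/25, 1/1)
  emit 'c', narrow to [4/5, 23/25)
Step 3: interval [4/5, 23/25), width = 23/25 - 4/5 = 3/25
  'c': [4/5 + 3/25*0/1, 4/5 + 3/25*3/5) = [4/5, 109/125)
  'd': [4/5 + 3/25*3/5, 4/5 + 3/25*4/5) = [109/125, 112/125) <- contains code 221/250
  'b': [4/5 + 3/25*4/5, 4/5 + 3/25*1/1) = [112/125, 23/25)
  emit 'd', narrow to [109/125, 112/125)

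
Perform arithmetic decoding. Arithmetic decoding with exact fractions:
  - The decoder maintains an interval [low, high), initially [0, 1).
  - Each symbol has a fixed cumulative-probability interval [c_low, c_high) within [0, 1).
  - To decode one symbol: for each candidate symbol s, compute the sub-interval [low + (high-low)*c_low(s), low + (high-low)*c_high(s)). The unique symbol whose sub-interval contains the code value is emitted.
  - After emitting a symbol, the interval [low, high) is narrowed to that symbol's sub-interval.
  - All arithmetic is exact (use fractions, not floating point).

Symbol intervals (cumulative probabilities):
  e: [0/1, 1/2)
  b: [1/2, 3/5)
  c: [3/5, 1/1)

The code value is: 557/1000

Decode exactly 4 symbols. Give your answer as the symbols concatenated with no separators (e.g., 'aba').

Answer: bbce

Derivation:
Step 1: interval [0/1, 1/1), width = 1/1 - 0/1 = 1/1
  'e': [0/1 + 1/1*0/1, 0/1 + 1/1*1/2) = [0/1, 1/2)
  'b': [0/1 + 1/1*1/2, 0/1 + 1/1*3/5) = [1/2, 3/5) <- contains code 557/1000
  'c': [0/1 + 1/1*3/5, 0/1 + 1/1*1/1) = [3/5, 1/1)
  emit 'b', narrow to [1/2, 3/5)
Step 2: interval [1/2, 3/5), width = 3/5 - 1/2 = 1/10
  'e': [1/2 + 1/10*0/1, 1/2 + 1/10*1/2) = [1/2, 11/20)
  'b': [1/2 + 1/10*1/2, 1/2 + 1/10*3/5) = [11/20, 14/25) <- contains code 557/1000
  'c': [1/2 + 1/10*3/5, 1/2 + 1/10*1/1) = [14/25, 3/5)
  emit 'b', narrow to [11/20, 14/25)
Step 3: interval [11/20, 14/25), width = 14/25 - 11/20 = 1/100
  'e': [11/20 + 1/100*0/1, 11/20 + 1/100*1/2) = [11/20, 111/200)
  'b': [11/20 + 1/100*1/2, 11/20 + 1/100*3/5) = [111/200, 139/250)
  'c': [11/20 + 1/100*3/5, 11/20 + 1/100*1/1) = [139/250, 14/25) <- contains code 557/1000
  emit 'c', narrow to [139/250, 14/25)
Step 4: interval [139/250, 14/25), width = 14/25 - 139/250 = 1/250
  'e': [139/250 + 1/250*0/1, 139/250 + 1/250*1/2) = [139/250, 279/500) <- contains code 557/1000
  'b': [139/250 + 1/250*1/2, 139/250 + 1/250*3/5) = [279/500, 349/625)
  'c': [139/250 + 1/250*3/5, 139/250 + 1/250*1/1) = [349/625, 14/25)
  emit 'e', narrow to [139/250, 279/500)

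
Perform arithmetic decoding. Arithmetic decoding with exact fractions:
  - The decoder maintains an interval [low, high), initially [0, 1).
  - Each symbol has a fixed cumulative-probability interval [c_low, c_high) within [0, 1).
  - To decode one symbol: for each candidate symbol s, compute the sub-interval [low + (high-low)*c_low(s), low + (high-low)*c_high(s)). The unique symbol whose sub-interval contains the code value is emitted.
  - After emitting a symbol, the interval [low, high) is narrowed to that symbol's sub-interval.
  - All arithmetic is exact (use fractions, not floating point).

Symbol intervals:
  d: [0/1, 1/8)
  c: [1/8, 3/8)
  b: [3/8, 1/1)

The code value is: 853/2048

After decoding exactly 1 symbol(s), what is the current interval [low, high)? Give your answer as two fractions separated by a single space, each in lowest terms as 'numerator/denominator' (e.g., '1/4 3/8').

Answer: 3/8 1/1

Derivation:
Step 1: interval [0/1, 1/1), width = 1/1 - 0/1 = 1/1
  'd': [0/1 + 1/1*0/1, 0/1 + 1/1*1/8) = [0/1, 1/8)
  'c': [0/1 + 1/1*1/8, 0/1 + 1/1*3/8) = [1/8, 3/8)
  'b': [0/1 + 1/1*3/8, 0/1 + 1/1*1/1) = [3/8, 1/1) <- contains code 853/2048
  emit 'b', narrow to [3/8, 1/1)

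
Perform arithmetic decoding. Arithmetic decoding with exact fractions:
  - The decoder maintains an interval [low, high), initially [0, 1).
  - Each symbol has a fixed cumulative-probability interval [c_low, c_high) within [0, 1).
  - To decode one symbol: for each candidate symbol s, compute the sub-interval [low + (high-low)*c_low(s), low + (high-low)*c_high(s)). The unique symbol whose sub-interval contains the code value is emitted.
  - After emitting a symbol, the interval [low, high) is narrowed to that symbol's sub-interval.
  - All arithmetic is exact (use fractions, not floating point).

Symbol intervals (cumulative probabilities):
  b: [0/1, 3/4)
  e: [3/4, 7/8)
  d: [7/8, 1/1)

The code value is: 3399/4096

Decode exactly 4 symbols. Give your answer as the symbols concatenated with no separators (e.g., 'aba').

Step 1: interval [0/1, 1/1), width = 1/1 - 0/1 = 1/1
  'b': [0/1 + 1/1*0/1, 0/1 + 1/1*3/4) = [0/1, 3/4)
  'e': [0/1 + 1/1*3/4, 0/1 + 1/1*7/8) = [3/4, 7/8) <- contains code 3399/4096
  'd': [0/1 + 1/1*7/8, 0/1 + 1/1*1/1) = [7/8, 1/1)
  emit 'e', narrow to [3/4, 7/8)
Step 2: interval [3/4, 7/8), width = 7/8 - 3/4 = 1/8
  'b': [3/4 + 1/8*0/1, 3/4 + 1/8*3/4) = [3/4, 27/32) <- contains code 3399/4096
  'e': [3/4 + 1/8*3/4, 3/4 + 1/8*7/8) = [27/32, 55/64)
  'd': [3/4 + 1/8*7/8, 3/4 + 1/8*1/1) = [55/64, 7/8)
  emit 'b', narrow to [3/4, 27/32)
Step 3: interval [3/4, 27/32), width = 27/32 - 3/4 = 3/32
  'b': [3/4 + 3/32*0/1, 3/4 + 3/32*3/4) = [3/4, 105/128)
  'e': [3/4 + 3/32*3/4, 3/4 + 3/32*7/8) = [105/128, 213/256) <- contains code 3399/4096
  'd': [3/4 + 3/32*7/8, 3/4 + 3/32*1/1) = [213/256, 27/32)
  emit 'e', narrow to [105/128, 213/256)
Step 4: interval [105/128, 213/256), width = 213/256 - 105/128 = 3/256
  'b': [105/128 + 3/256*0/1, 105/128 + 3/256*3/4) = [105/128, 849/1024)
  'e': [105/128 + 3/256*3/4, 105/128 + 3/256*7/8) = [849/1024, 1701/2048) <- contains code 3399/4096
  'd': [105/128 + 3/256*7/8, 105/128 + 3/256*1/1) = [1701/2048, 213/256)
  emit 'e', narrow to [849/1024, 1701/2048)

Answer: ebee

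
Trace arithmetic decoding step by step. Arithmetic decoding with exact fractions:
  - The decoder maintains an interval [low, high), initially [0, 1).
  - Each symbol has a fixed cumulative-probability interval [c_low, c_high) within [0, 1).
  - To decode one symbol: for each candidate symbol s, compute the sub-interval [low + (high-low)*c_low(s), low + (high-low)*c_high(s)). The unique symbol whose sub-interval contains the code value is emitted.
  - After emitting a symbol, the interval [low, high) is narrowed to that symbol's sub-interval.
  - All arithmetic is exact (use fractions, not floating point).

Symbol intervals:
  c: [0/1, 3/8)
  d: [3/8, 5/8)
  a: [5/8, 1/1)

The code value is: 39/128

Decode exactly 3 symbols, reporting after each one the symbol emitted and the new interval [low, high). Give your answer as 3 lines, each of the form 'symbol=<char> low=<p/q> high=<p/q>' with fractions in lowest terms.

Answer: symbol=c low=0/1 high=3/8
symbol=a low=15/64 high=3/8
symbol=d low=147/512 high=165/512

Derivation:
Step 1: interval [0/1, 1/1), width = 1/1 - 0/1 = 1/1
  'c': [0/1 + 1/1*0/1, 0/1 + 1/1*3/8) = [0/1, 3/8) <- contains code 39/128
  'd': [0/1 + 1/1*3/8, 0/1 + 1/1*5/8) = [3/8, 5/8)
  'a': [0/1 + 1/1*5/8, 0/1 + 1/1*1/1) = [5/8, 1/1)
  emit 'c', narrow to [0/1, 3/8)
Step 2: interval [0/1, 3/8), width = 3/8 - 0/1 = 3/8
  'c': [0/1 + 3/8*0/1, 0/1 + 3/8*3/8) = [0/1, 9/64)
  'd': [0/1 + 3/8*3/8, 0/1 + 3/8*5/8) = [9/64, 15/64)
  'a': [0/1 + 3/8*5/8, 0/1 + 3/8*1/1) = [15/64, 3/8) <- contains code 39/128
  emit 'a', narrow to [15/64, 3/8)
Step 3: interval [15/64, 3/8), width = 3/8 - 15/64 = 9/64
  'c': [15/64 + 9/64*0/1, 15/64 + 9/64*3/8) = [15/64, 147/512)
  'd': [15/64 + 9/64*3/8, 15/64 + 9/64*5/8) = [147/512, 165/512) <- contains code 39/128
  'a': [15/64 + 9/64*5/8, 15/64 + 9/64*1/1) = [165/512, 3/8)
  emit 'd', narrow to [147/512, 165/512)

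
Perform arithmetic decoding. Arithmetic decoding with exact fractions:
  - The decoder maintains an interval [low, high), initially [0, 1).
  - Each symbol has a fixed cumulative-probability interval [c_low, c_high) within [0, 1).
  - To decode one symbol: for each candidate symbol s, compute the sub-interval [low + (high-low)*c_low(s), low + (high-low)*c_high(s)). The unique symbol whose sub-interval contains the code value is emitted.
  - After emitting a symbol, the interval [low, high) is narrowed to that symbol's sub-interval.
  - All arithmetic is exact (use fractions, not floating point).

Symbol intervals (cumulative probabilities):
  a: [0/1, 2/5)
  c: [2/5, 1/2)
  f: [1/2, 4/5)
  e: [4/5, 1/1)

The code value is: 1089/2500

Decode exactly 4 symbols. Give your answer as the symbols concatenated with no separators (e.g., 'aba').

Answer: caec

Derivation:
Step 1: interval [0/1, 1/1), width = 1/1 - 0/1 = 1/1
  'a': [0/1 + 1/1*0/1, 0/1 + 1/1*2/5) = [0/1, 2/5)
  'c': [0/1 + 1/1*2/5, 0/1 + 1/1*1/2) = [2/5, 1/2) <- contains code 1089/2500
  'f': [0/1 + 1/1*1/2, 0/1 + 1/1*4/5) = [1/2, 4/5)
  'e': [0/1 + 1/1*4/5, 0/1 + 1/1*1/1) = [4/5, 1/1)
  emit 'c', narrow to [2/5, 1/2)
Step 2: interval [2/5, 1/2), width = 1/2 - 2/5 = 1/10
  'a': [2/5 + 1/10*0/1, 2/5 + 1/10*2/5) = [2/5, 11/25) <- contains code 1089/2500
  'c': [2/5 + 1/10*2/5, 2/5 + 1/10*1/2) = [11/25, 9/20)
  'f': [2/5 + 1/10*1/2, 2/5 + 1/10*4/5) = [9/20, 12/25)
  'e': [2/5 + 1/10*4/5, 2/5 + 1/10*1/1) = [12/25, 1/2)
  emit 'a', narrow to [2/5, 11/25)
Step 3: interval [2/5, 11/25), width = 11/25 - 2/5 = 1/25
  'a': [2/5 + 1/25*0/1, 2/5 + 1/25*2/5) = [2/5, 52/125)
  'c': [2/5 + 1/25*2/5, 2/5 + 1/25*1/2) = [52/125, 21/50)
  'f': [2/5 + 1/25*1/2, 2/5 + 1/25*4/5) = [21/50, 54/125)
  'e': [2/5 + 1/25*4/5, 2/5 + 1/25*1/1) = [54/125, 11/25) <- contains code 1089/2500
  emit 'e', narrow to [54/125, 11/25)
Step 4: interval [54/125, 11/25), width = 11/25 - 54/125 = 1/125
  'a': [54/125 + 1/125*0/1, 54/125 + 1/125*2/5) = [54/125, 272/625)
  'c': [54/125 + 1/125*2/5, 54/125 + 1/125*1/2) = [272/625, 109/250) <- contains code 1089/2500
  'f': [54/125 + 1/125*1/2, 54/125 + 1/125*4/5) = [109/250, 274/625)
  'e': [54/125 + 1/125*4/5, 54/125 + 1/125*1/1) = [274/625, 11/25)
  emit 'c', narrow to [272/625, 109/250)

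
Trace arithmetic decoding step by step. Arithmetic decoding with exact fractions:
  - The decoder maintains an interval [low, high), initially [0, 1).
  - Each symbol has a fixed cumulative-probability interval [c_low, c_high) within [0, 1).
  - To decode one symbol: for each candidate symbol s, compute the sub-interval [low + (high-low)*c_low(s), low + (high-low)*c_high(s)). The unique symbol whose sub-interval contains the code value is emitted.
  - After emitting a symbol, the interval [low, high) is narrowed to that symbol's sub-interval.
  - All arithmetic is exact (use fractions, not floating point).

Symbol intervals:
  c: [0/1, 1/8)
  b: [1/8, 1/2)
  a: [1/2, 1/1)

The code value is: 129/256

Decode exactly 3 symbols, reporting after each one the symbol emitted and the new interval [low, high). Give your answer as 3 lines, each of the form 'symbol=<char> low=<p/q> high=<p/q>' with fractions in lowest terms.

Answer: symbol=a low=1/2 high=1/1
symbol=c low=1/2 high=9/16
symbol=c low=1/2 high=65/128

Derivation:
Step 1: interval [0/1, 1/1), width = 1/1 - 0/1 = 1/1
  'c': [0/1 + 1/1*0/1, 0/1 + 1/1*1/8) = [0/1, 1/8)
  'b': [0/1 + 1/1*1/8, 0/1 + 1/1*1/2) = [1/8, 1/2)
  'a': [0/1 + 1/1*1/2, 0/1 + 1/1*1/1) = [1/2, 1/1) <- contains code 129/256
  emit 'a', narrow to [1/2, 1/1)
Step 2: interval [1/2, 1/1), width = 1/1 - 1/2 = 1/2
  'c': [1/2 + 1/2*0/1, 1/2 + 1/2*1/8) = [1/2, 9/16) <- contains code 129/256
  'b': [1/2 + 1/2*1/8, 1/2 + 1/2*1/2) = [9/16, 3/4)
  'a': [1/2 + 1/2*1/2, 1/2 + 1/2*1/1) = [3/4, 1/1)
  emit 'c', narrow to [1/2, 9/16)
Step 3: interval [1/2, 9/16), width = 9/16 - 1/2 = 1/16
  'c': [1/2 + 1/16*0/1, 1/2 + 1/16*1/8) = [1/2, 65/128) <- contains code 129/256
  'b': [1/2 + 1/16*1/8, 1/2 + 1/16*1/2) = [65/128, 17/32)
  'a': [1/2 + 1/16*1/2, 1/2 + 1/16*1/1) = [17/32, 9/16)
  emit 'c', narrow to [1/2, 65/128)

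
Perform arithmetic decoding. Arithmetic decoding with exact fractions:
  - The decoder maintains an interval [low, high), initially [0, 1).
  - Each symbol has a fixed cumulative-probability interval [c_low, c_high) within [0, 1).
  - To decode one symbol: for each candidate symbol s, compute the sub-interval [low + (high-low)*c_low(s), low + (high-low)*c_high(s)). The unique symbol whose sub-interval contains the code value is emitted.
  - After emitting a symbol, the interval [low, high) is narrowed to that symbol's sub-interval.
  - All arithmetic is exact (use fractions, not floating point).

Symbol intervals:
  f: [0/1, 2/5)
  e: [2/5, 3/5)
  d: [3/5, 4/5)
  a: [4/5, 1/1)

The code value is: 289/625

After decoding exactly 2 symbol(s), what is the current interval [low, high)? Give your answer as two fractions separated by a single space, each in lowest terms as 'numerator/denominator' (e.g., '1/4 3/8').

Answer: 2/5 12/25

Derivation:
Step 1: interval [0/1, 1/1), width = 1/1 - 0/1 = 1/1
  'f': [0/1 + 1/1*0/1, 0/1 + 1/1*2/5) = [0/1, 2/5)
  'e': [0/1 + 1/1*2/5, 0/1 + 1/1*3/5) = [2/5, 3/5) <- contains code 289/625
  'd': [0/1 + 1/1*3/5, 0/1 + 1/1*4/5) = [3/5, 4/5)
  'a': [0/1 + 1/1*4/5, 0/1 + 1/1*1/1) = [4/5, 1/1)
  emit 'e', narrow to [2/5, 3/5)
Step 2: interval [2/5, 3/5), width = 3/5 - 2/5 = 1/5
  'f': [2/5 + 1/5*0/1, 2/5 + 1/5*2/5) = [2/5, 12/25) <- contains code 289/625
  'e': [2/5 + 1/5*2/5, 2/5 + 1/5*3/5) = [12/25, 13/25)
  'd': [2/5 + 1/5*3/5, 2/5 + 1/5*4/5) = [13/25, 14/25)
  'a': [2/5 + 1/5*4/5, 2/5 + 1/5*1/1) = [14/25, 3/5)
  emit 'f', narrow to [2/5, 12/25)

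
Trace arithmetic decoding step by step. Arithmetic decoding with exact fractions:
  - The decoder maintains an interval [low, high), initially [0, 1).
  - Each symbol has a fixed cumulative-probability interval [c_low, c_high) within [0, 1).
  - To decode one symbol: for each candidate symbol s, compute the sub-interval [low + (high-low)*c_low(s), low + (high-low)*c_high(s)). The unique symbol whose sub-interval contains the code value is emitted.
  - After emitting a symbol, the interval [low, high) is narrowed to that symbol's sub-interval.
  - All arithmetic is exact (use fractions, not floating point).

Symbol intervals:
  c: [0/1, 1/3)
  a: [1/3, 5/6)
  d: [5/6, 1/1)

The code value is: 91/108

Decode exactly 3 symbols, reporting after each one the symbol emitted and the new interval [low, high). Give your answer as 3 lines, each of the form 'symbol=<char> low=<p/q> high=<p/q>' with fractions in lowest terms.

Answer: symbol=d low=5/6 high=1/1
symbol=c low=5/6 high=8/9
symbol=c low=5/6 high=23/27

Derivation:
Step 1: interval [0/1, 1/1), width = 1/1 - 0/1 = 1/1
  'c': [0/1 + 1/1*0/1, 0/1 + 1/1*1/3) = [0/1, 1/3)
  'a': [0/1 + 1/1*1/3, 0/1 + 1/1*5/6) = [1/3, 5/6)
  'd': [0/1 + 1/1*5/6, 0/1 + 1/1*1/1) = [5/6, 1/1) <- contains code 91/108
  emit 'd', narrow to [5/6, 1/1)
Step 2: interval [5/6, 1/1), width = 1/1 - 5/6 = 1/6
  'c': [5/6 + 1/6*0/1, 5/6 + 1/6*1/3) = [5/6, 8/9) <- contains code 91/108
  'a': [5/6 + 1/6*1/3, 5/6 + 1/6*5/6) = [8/9, 35/36)
  'd': [5/6 + 1/6*5/6, 5/6 + 1/6*1/1) = [35/36, 1/1)
  emit 'c', narrow to [5/6, 8/9)
Step 3: interval [5/6, 8/9), width = 8/9 - 5/6 = 1/18
  'c': [5/6 + 1/18*0/1, 5/6 + 1/18*1/3) = [5/6, 23/27) <- contains code 91/108
  'a': [5/6 + 1/18*1/3, 5/6 + 1/18*5/6) = [23/27, 95/108)
  'd': [5/6 + 1/18*5/6, 5/6 + 1/18*1/1) = [95/108, 8/9)
  emit 'c', narrow to [5/6, 23/27)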